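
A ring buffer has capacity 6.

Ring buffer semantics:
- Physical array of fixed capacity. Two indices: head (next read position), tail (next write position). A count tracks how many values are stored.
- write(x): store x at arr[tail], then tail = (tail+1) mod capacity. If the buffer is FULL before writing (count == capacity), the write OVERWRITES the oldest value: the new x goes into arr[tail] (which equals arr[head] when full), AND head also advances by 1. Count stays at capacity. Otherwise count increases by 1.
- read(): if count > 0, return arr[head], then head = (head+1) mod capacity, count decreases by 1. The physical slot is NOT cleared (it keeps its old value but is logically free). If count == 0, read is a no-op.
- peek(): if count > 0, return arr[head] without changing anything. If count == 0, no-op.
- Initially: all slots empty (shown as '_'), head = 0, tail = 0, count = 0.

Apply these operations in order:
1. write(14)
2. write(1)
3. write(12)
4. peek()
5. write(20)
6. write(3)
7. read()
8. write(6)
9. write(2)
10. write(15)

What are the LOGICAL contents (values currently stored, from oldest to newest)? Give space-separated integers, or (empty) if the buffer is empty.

After op 1 (write(14)): arr=[14 _ _ _ _ _] head=0 tail=1 count=1
After op 2 (write(1)): arr=[14 1 _ _ _ _] head=0 tail=2 count=2
After op 3 (write(12)): arr=[14 1 12 _ _ _] head=0 tail=3 count=3
After op 4 (peek()): arr=[14 1 12 _ _ _] head=0 tail=3 count=3
After op 5 (write(20)): arr=[14 1 12 20 _ _] head=0 tail=4 count=4
After op 6 (write(3)): arr=[14 1 12 20 3 _] head=0 tail=5 count=5
After op 7 (read()): arr=[14 1 12 20 3 _] head=1 tail=5 count=4
After op 8 (write(6)): arr=[14 1 12 20 3 6] head=1 tail=0 count=5
After op 9 (write(2)): arr=[2 1 12 20 3 6] head=1 tail=1 count=6
After op 10 (write(15)): arr=[2 15 12 20 3 6] head=2 tail=2 count=6

Answer: 12 20 3 6 2 15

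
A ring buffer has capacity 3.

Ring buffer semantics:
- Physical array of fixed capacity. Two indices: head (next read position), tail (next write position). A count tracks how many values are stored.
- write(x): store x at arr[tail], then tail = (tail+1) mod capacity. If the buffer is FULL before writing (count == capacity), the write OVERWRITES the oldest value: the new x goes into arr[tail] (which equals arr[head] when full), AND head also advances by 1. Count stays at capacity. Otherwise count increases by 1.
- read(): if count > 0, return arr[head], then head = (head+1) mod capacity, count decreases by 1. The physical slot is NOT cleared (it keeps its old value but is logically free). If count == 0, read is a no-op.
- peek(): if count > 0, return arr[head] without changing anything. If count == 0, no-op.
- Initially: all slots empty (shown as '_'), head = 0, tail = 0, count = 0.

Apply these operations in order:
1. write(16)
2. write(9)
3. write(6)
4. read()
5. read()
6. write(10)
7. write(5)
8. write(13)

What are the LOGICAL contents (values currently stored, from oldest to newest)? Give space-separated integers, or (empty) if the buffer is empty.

Answer: 10 5 13

Derivation:
After op 1 (write(16)): arr=[16 _ _] head=0 tail=1 count=1
After op 2 (write(9)): arr=[16 9 _] head=0 tail=2 count=2
After op 3 (write(6)): arr=[16 9 6] head=0 tail=0 count=3
After op 4 (read()): arr=[16 9 6] head=1 tail=0 count=2
After op 5 (read()): arr=[16 9 6] head=2 tail=0 count=1
After op 6 (write(10)): arr=[10 9 6] head=2 tail=1 count=2
After op 7 (write(5)): arr=[10 5 6] head=2 tail=2 count=3
After op 8 (write(13)): arr=[10 5 13] head=0 tail=0 count=3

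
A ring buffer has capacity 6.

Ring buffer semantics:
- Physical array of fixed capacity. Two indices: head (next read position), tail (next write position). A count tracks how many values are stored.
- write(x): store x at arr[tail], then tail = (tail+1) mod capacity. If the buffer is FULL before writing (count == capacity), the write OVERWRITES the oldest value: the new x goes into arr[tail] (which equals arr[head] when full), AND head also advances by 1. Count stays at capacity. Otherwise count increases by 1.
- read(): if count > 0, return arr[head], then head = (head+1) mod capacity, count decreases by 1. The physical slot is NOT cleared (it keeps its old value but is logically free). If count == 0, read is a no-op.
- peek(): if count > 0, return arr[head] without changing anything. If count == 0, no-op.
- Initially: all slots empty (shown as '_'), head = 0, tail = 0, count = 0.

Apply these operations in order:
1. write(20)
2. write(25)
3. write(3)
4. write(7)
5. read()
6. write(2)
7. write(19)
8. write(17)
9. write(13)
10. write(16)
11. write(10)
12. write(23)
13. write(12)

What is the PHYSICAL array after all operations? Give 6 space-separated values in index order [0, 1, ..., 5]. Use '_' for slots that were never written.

After op 1 (write(20)): arr=[20 _ _ _ _ _] head=0 tail=1 count=1
After op 2 (write(25)): arr=[20 25 _ _ _ _] head=0 tail=2 count=2
After op 3 (write(3)): arr=[20 25 3 _ _ _] head=0 tail=3 count=3
After op 4 (write(7)): arr=[20 25 3 7 _ _] head=0 tail=4 count=4
After op 5 (read()): arr=[20 25 3 7 _ _] head=1 tail=4 count=3
After op 6 (write(2)): arr=[20 25 3 7 2 _] head=1 tail=5 count=4
After op 7 (write(19)): arr=[20 25 3 7 2 19] head=1 tail=0 count=5
After op 8 (write(17)): arr=[17 25 3 7 2 19] head=1 tail=1 count=6
After op 9 (write(13)): arr=[17 13 3 7 2 19] head=2 tail=2 count=6
After op 10 (write(16)): arr=[17 13 16 7 2 19] head=3 tail=3 count=6
After op 11 (write(10)): arr=[17 13 16 10 2 19] head=4 tail=4 count=6
After op 12 (write(23)): arr=[17 13 16 10 23 19] head=5 tail=5 count=6
After op 13 (write(12)): arr=[17 13 16 10 23 12] head=0 tail=0 count=6

Answer: 17 13 16 10 23 12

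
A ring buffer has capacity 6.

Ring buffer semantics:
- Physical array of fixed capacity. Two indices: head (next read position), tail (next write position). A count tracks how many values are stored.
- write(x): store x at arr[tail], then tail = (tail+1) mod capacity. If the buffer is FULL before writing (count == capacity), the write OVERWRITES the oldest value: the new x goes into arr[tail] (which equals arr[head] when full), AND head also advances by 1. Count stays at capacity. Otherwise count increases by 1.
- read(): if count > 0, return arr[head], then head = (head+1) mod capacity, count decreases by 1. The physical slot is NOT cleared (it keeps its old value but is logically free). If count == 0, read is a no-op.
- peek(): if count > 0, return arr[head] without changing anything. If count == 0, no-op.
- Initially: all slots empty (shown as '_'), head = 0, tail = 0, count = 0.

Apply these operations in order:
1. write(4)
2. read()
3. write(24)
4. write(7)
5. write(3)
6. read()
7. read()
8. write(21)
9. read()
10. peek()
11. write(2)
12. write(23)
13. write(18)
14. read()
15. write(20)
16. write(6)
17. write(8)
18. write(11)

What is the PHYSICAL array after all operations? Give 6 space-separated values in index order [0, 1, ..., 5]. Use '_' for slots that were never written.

After op 1 (write(4)): arr=[4 _ _ _ _ _] head=0 tail=1 count=1
After op 2 (read()): arr=[4 _ _ _ _ _] head=1 tail=1 count=0
After op 3 (write(24)): arr=[4 24 _ _ _ _] head=1 tail=2 count=1
After op 4 (write(7)): arr=[4 24 7 _ _ _] head=1 tail=3 count=2
After op 5 (write(3)): arr=[4 24 7 3 _ _] head=1 tail=4 count=3
After op 6 (read()): arr=[4 24 7 3 _ _] head=2 tail=4 count=2
After op 7 (read()): arr=[4 24 7 3 _ _] head=3 tail=4 count=1
After op 8 (write(21)): arr=[4 24 7 3 21 _] head=3 tail=5 count=2
After op 9 (read()): arr=[4 24 7 3 21 _] head=4 tail=5 count=1
After op 10 (peek()): arr=[4 24 7 3 21 _] head=4 tail=5 count=1
After op 11 (write(2)): arr=[4 24 7 3 21 2] head=4 tail=0 count=2
After op 12 (write(23)): arr=[23 24 7 3 21 2] head=4 tail=1 count=3
After op 13 (write(18)): arr=[23 18 7 3 21 2] head=4 tail=2 count=4
After op 14 (read()): arr=[23 18 7 3 21 2] head=5 tail=2 count=3
After op 15 (write(20)): arr=[23 18 20 3 21 2] head=5 tail=3 count=4
After op 16 (write(6)): arr=[23 18 20 6 21 2] head=5 tail=4 count=5
After op 17 (write(8)): arr=[23 18 20 6 8 2] head=5 tail=5 count=6
After op 18 (write(11)): arr=[23 18 20 6 8 11] head=0 tail=0 count=6

Answer: 23 18 20 6 8 11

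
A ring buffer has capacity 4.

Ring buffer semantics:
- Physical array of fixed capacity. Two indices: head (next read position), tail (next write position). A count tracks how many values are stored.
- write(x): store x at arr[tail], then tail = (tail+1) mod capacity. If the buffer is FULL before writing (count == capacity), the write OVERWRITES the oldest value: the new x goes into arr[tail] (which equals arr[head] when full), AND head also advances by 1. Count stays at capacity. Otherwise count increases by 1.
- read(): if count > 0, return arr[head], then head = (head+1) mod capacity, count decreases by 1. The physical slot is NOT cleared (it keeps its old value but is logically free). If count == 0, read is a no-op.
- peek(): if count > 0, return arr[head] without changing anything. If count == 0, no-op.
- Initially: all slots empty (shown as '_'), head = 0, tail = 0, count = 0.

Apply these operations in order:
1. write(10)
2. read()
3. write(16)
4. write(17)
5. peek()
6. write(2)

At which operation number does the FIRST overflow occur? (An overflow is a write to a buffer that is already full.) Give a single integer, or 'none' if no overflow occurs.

Answer: none

Derivation:
After op 1 (write(10)): arr=[10 _ _ _] head=0 tail=1 count=1
After op 2 (read()): arr=[10 _ _ _] head=1 tail=1 count=0
After op 3 (write(16)): arr=[10 16 _ _] head=1 tail=2 count=1
After op 4 (write(17)): arr=[10 16 17 _] head=1 tail=3 count=2
After op 5 (peek()): arr=[10 16 17 _] head=1 tail=3 count=2
After op 6 (write(2)): arr=[10 16 17 2] head=1 tail=0 count=3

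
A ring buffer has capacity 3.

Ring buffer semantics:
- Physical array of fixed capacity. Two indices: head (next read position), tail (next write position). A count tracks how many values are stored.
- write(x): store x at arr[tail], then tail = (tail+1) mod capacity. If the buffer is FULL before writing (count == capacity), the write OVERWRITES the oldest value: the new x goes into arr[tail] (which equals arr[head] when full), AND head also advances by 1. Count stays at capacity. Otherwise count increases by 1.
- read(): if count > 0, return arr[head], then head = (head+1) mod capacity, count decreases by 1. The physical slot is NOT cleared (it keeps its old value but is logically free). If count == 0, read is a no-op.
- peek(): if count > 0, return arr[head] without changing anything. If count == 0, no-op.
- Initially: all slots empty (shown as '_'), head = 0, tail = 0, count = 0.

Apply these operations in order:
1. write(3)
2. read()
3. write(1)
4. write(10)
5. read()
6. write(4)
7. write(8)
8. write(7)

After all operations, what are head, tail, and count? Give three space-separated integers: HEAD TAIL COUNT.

Answer: 0 0 3

Derivation:
After op 1 (write(3)): arr=[3 _ _] head=0 tail=1 count=1
After op 2 (read()): arr=[3 _ _] head=1 tail=1 count=0
After op 3 (write(1)): arr=[3 1 _] head=1 tail=2 count=1
After op 4 (write(10)): arr=[3 1 10] head=1 tail=0 count=2
After op 5 (read()): arr=[3 1 10] head=2 tail=0 count=1
After op 6 (write(4)): arr=[4 1 10] head=2 tail=1 count=2
After op 7 (write(8)): arr=[4 8 10] head=2 tail=2 count=3
After op 8 (write(7)): arr=[4 8 7] head=0 tail=0 count=3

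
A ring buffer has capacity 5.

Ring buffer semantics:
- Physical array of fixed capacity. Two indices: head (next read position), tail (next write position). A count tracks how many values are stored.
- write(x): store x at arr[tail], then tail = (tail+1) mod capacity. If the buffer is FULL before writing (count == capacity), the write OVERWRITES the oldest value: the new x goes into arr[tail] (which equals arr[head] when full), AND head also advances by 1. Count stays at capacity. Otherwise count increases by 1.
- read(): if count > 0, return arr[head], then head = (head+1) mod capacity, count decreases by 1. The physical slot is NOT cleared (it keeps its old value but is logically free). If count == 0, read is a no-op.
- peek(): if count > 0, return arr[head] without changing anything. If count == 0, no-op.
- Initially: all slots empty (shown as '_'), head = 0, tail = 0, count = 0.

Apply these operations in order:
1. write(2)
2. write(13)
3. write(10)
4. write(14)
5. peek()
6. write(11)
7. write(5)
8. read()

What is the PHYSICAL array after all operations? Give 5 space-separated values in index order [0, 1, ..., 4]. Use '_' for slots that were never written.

After op 1 (write(2)): arr=[2 _ _ _ _] head=0 tail=1 count=1
After op 2 (write(13)): arr=[2 13 _ _ _] head=0 tail=2 count=2
After op 3 (write(10)): arr=[2 13 10 _ _] head=0 tail=3 count=3
After op 4 (write(14)): arr=[2 13 10 14 _] head=0 tail=4 count=4
After op 5 (peek()): arr=[2 13 10 14 _] head=0 tail=4 count=4
After op 6 (write(11)): arr=[2 13 10 14 11] head=0 tail=0 count=5
After op 7 (write(5)): arr=[5 13 10 14 11] head=1 tail=1 count=5
After op 8 (read()): arr=[5 13 10 14 11] head=2 tail=1 count=4

Answer: 5 13 10 14 11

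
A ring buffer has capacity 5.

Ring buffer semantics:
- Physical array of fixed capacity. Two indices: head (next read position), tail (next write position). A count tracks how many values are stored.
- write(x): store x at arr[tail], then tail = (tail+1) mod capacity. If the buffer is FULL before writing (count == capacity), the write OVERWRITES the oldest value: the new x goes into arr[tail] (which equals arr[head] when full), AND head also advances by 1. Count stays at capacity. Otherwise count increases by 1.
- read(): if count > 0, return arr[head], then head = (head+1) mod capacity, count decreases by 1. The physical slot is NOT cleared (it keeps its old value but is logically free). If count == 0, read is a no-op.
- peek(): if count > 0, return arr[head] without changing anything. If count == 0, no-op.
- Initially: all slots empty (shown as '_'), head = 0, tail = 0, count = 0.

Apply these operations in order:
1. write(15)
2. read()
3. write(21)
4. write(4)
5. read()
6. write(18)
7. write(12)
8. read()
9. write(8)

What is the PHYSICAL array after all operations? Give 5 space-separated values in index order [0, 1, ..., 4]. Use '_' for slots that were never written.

Answer: 8 21 4 18 12

Derivation:
After op 1 (write(15)): arr=[15 _ _ _ _] head=0 tail=1 count=1
After op 2 (read()): arr=[15 _ _ _ _] head=1 tail=1 count=0
After op 3 (write(21)): arr=[15 21 _ _ _] head=1 tail=2 count=1
After op 4 (write(4)): arr=[15 21 4 _ _] head=1 tail=3 count=2
After op 5 (read()): arr=[15 21 4 _ _] head=2 tail=3 count=1
After op 6 (write(18)): arr=[15 21 4 18 _] head=2 tail=4 count=2
After op 7 (write(12)): arr=[15 21 4 18 12] head=2 tail=0 count=3
After op 8 (read()): arr=[15 21 4 18 12] head=3 tail=0 count=2
After op 9 (write(8)): arr=[8 21 4 18 12] head=3 tail=1 count=3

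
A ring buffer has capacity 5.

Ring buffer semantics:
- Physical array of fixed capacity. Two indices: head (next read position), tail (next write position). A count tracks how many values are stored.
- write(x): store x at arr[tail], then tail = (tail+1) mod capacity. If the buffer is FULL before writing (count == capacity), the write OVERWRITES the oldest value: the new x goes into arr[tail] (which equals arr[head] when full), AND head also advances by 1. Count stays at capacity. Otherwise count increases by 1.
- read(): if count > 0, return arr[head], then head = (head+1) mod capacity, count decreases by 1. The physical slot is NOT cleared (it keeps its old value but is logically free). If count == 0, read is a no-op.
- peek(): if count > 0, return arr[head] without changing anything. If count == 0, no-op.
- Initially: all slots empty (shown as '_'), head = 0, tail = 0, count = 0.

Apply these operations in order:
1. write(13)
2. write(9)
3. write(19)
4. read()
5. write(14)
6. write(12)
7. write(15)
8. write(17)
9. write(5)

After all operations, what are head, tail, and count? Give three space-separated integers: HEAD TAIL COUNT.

Answer: 3 3 5

Derivation:
After op 1 (write(13)): arr=[13 _ _ _ _] head=0 tail=1 count=1
After op 2 (write(9)): arr=[13 9 _ _ _] head=0 tail=2 count=2
After op 3 (write(19)): arr=[13 9 19 _ _] head=0 tail=3 count=3
After op 4 (read()): arr=[13 9 19 _ _] head=1 tail=3 count=2
After op 5 (write(14)): arr=[13 9 19 14 _] head=1 tail=4 count=3
After op 6 (write(12)): arr=[13 9 19 14 12] head=1 tail=0 count=4
After op 7 (write(15)): arr=[15 9 19 14 12] head=1 tail=1 count=5
After op 8 (write(17)): arr=[15 17 19 14 12] head=2 tail=2 count=5
After op 9 (write(5)): arr=[15 17 5 14 12] head=3 tail=3 count=5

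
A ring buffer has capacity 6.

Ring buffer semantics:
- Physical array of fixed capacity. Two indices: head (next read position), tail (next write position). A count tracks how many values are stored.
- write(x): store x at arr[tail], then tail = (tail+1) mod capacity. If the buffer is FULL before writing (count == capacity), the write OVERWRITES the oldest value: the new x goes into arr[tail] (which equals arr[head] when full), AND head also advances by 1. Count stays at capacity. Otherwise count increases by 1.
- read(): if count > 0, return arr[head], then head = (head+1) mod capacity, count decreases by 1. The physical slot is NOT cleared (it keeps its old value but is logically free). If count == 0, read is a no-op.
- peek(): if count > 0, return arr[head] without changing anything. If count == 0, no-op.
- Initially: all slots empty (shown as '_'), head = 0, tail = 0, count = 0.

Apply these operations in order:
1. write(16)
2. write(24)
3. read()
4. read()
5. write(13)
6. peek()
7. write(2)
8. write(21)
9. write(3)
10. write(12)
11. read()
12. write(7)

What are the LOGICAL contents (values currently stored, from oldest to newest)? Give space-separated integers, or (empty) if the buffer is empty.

Answer: 2 21 3 12 7

Derivation:
After op 1 (write(16)): arr=[16 _ _ _ _ _] head=0 tail=1 count=1
After op 2 (write(24)): arr=[16 24 _ _ _ _] head=0 tail=2 count=2
After op 3 (read()): arr=[16 24 _ _ _ _] head=1 tail=2 count=1
After op 4 (read()): arr=[16 24 _ _ _ _] head=2 tail=2 count=0
After op 5 (write(13)): arr=[16 24 13 _ _ _] head=2 tail=3 count=1
After op 6 (peek()): arr=[16 24 13 _ _ _] head=2 tail=3 count=1
After op 7 (write(2)): arr=[16 24 13 2 _ _] head=2 tail=4 count=2
After op 8 (write(21)): arr=[16 24 13 2 21 _] head=2 tail=5 count=3
After op 9 (write(3)): arr=[16 24 13 2 21 3] head=2 tail=0 count=4
After op 10 (write(12)): arr=[12 24 13 2 21 3] head=2 tail=1 count=5
After op 11 (read()): arr=[12 24 13 2 21 3] head=3 tail=1 count=4
After op 12 (write(7)): arr=[12 7 13 2 21 3] head=3 tail=2 count=5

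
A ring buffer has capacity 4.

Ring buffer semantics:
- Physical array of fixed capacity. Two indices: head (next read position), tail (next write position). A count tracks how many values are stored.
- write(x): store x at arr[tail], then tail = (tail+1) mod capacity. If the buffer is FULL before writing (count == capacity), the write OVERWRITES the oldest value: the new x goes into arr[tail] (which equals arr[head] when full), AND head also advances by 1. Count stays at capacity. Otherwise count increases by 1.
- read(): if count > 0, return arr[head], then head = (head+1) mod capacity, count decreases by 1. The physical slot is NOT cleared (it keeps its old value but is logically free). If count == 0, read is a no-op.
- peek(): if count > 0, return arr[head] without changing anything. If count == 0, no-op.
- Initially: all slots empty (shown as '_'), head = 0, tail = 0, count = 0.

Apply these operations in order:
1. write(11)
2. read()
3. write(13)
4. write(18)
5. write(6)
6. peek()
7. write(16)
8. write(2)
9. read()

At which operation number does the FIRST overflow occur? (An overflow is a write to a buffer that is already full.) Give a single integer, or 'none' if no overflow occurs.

After op 1 (write(11)): arr=[11 _ _ _] head=0 tail=1 count=1
After op 2 (read()): arr=[11 _ _ _] head=1 tail=1 count=0
After op 3 (write(13)): arr=[11 13 _ _] head=1 tail=2 count=1
After op 4 (write(18)): arr=[11 13 18 _] head=1 tail=3 count=2
After op 5 (write(6)): arr=[11 13 18 6] head=1 tail=0 count=3
After op 6 (peek()): arr=[11 13 18 6] head=1 tail=0 count=3
After op 7 (write(16)): arr=[16 13 18 6] head=1 tail=1 count=4
After op 8 (write(2)): arr=[16 2 18 6] head=2 tail=2 count=4
After op 9 (read()): arr=[16 2 18 6] head=3 tail=2 count=3

Answer: 8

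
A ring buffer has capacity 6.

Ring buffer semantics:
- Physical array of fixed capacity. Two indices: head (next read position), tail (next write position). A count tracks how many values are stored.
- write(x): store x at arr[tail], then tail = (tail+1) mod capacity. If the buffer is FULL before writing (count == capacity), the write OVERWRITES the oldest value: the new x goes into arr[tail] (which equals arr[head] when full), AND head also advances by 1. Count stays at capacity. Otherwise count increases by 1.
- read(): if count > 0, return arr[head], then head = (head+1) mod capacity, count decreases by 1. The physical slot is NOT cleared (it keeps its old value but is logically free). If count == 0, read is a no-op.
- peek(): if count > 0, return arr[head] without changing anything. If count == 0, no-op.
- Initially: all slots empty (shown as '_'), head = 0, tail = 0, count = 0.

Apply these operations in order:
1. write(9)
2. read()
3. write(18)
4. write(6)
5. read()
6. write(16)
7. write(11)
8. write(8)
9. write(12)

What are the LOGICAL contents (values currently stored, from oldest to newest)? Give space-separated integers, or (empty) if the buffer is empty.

Answer: 6 16 11 8 12

Derivation:
After op 1 (write(9)): arr=[9 _ _ _ _ _] head=0 tail=1 count=1
After op 2 (read()): arr=[9 _ _ _ _ _] head=1 tail=1 count=0
After op 3 (write(18)): arr=[9 18 _ _ _ _] head=1 tail=2 count=1
After op 4 (write(6)): arr=[9 18 6 _ _ _] head=1 tail=3 count=2
After op 5 (read()): arr=[9 18 6 _ _ _] head=2 tail=3 count=1
After op 6 (write(16)): arr=[9 18 6 16 _ _] head=2 tail=4 count=2
After op 7 (write(11)): arr=[9 18 6 16 11 _] head=2 tail=5 count=3
After op 8 (write(8)): arr=[9 18 6 16 11 8] head=2 tail=0 count=4
After op 9 (write(12)): arr=[12 18 6 16 11 8] head=2 tail=1 count=5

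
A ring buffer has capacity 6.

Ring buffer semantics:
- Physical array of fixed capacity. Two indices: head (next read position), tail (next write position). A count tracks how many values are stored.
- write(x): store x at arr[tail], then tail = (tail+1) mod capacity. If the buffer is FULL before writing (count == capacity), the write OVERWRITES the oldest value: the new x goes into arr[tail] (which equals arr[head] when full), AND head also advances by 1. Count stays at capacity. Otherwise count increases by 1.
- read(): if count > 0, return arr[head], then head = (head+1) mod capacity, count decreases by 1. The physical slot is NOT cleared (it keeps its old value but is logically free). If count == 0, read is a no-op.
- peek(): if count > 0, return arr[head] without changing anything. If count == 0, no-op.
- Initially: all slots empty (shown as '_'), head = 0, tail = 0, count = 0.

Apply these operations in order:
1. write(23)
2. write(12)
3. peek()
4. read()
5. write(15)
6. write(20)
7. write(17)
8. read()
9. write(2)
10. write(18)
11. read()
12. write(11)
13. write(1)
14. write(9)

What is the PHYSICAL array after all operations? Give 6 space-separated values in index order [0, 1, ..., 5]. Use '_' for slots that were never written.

Answer: 18 11 1 9 17 2

Derivation:
After op 1 (write(23)): arr=[23 _ _ _ _ _] head=0 tail=1 count=1
After op 2 (write(12)): arr=[23 12 _ _ _ _] head=0 tail=2 count=2
After op 3 (peek()): arr=[23 12 _ _ _ _] head=0 tail=2 count=2
After op 4 (read()): arr=[23 12 _ _ _ _] head=1 tail=2 count=1
After op 5 (write(15)): arr=[23 12 15 _ _ _] head=1 tail=3 count=2
After op 6 (write(20)): arr=[23 12 15 20 _ _] head=1 tail=4 count=3
After op 7 (write(17)): arr=[23 12 15 20 17 _] head=1 tail=5 count=4
After op 8 (read()): arr=[23 12 15 20 17 _] head=2 tail=5 count=3
After op 9 (write(2)): arr=[23 12 15 20 17 2] head=2 tail=0 count=4
After op 10 (write(18)): arr=[18 12 15 20 17 2] head=2 tail=1 count=5
After op 11 (read()): arr=[18 12 15 20 17 2] head=3 tail=1 count=4
After op 12 (write(11)): arr=[18 11 15 20 17 2] head=3 tail=2 count=5
After op 13 (write(1)): arr=[18 11 1 20 17 2] head=3 tail=3 count=6
After op 14 (write(9)): arr=[18 11 1 9 17 2] head=4 tail=4 count=6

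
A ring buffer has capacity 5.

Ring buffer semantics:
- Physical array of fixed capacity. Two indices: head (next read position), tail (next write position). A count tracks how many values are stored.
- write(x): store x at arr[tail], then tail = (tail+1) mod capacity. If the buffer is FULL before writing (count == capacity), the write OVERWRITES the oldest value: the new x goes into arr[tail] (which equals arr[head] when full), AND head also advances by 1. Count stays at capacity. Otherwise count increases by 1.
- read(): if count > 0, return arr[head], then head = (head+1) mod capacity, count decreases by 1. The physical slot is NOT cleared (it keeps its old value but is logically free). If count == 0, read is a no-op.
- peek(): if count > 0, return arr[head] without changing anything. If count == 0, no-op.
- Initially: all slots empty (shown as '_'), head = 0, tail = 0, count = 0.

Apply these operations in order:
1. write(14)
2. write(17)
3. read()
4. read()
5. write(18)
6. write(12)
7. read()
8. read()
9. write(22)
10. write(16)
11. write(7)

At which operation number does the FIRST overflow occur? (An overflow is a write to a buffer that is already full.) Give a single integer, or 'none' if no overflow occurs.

After op 1 (write(14)): arr=[14 _ _ _ _] head=0 tail=1 count=1
After op 2 (write(17)): arr=[14 17 _ _ _] head=0 tail=2 count=2
After op 3 (read()): arr=[14 17 _ _ _] head=1 tail=2 count=1
After op 4 (read()): arr=[14 17 _ _ _] head=2 tail=2 count=0
After op 5 (write(18)): arr=[14 17 18 _ _] head=2 tail=3 count=1
After op 6 (write(12)): arr=[14 17 18 12 _] head=2 tail=4 count=2
After op 7 (read()): arr=[14 17 18 12 _] head=3 tail=4 count=1
After op 8 (read()): arr=[14 17 18 12 _] head=4 tail=4 count=0
After op 9 (write(22)): arr=[14 17 18 12 22] head=4 tail=0 count=1
After op 10 (write(16)): arr=[16 17 18 12 22] head=4 tail=1 count=2
After op 11 (write(7)): arr=[16 7 18 12 22] head=4 tail=2 count=3

Answer: none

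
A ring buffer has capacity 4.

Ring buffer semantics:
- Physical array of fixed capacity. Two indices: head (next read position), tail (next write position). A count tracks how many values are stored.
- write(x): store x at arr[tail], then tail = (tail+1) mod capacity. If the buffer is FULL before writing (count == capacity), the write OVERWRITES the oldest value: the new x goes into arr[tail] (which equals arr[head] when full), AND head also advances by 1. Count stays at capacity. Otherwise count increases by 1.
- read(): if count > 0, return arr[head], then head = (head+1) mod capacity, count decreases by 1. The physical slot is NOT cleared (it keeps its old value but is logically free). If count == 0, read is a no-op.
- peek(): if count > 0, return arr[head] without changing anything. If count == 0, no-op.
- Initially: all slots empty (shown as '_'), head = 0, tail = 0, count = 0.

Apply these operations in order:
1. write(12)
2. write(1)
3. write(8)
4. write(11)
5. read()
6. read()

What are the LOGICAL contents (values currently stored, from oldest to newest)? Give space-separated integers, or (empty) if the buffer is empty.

Answer: 8 11

Derivation:
After op 1 (write(12)): arr=[12 _ _ _] head=0 tail=1 count=1
After op 2 (write(1)): arr=[12 1 _ _] head=0 tail=2 count=2
After op 3 (write(8)): arr=[12 1 8 _] head=0 tail=3 count=3
After op 4 (write(11)): arr=[12 1 8 11] head=0 tail=0 count=4
After op 5 (read()): arr=[12 1 8 11] head=1 tail=0 count=3
After op 6 (read()): arr=[12 1 8 11] head=2 tail=0 count=2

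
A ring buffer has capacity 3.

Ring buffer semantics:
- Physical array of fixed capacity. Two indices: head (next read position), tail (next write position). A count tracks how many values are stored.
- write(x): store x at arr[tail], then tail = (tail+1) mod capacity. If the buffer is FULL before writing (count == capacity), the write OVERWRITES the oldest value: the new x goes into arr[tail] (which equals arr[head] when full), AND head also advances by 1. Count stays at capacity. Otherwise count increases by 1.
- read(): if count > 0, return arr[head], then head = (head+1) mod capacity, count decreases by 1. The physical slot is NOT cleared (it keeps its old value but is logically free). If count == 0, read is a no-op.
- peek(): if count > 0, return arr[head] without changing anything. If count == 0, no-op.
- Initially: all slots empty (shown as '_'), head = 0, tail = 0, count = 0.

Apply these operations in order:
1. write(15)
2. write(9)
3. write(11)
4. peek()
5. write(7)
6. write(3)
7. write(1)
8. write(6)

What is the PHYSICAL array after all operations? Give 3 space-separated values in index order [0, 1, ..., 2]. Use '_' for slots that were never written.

Answer: 6 3 1

Derivation:
After op 1 (write(15)): arr=[15 _ _] head=0 tail=1 count=1
After op 2 (write(9)): arr=[15 9 _] head=0 tail=2 count=2
After op 3 (write(11)): arr=[15 9 11] head=0 tail=0 count=3
After op 4 (peek()): arr=[15 9 11] head=0 tail=0 count=3
After op 5 (write(7)): arr=[7 9 11] head=1 tail=1 count=3
After op 6 (write(3)): arr=[7 3 11] head=2 tail=2 count=3
After op 7 (write(1)): arr=[7 3 1] head=0 tail=0 count=3
After op 8 (write(6)): arr=[6 3 1] head=1 tail=1 count=3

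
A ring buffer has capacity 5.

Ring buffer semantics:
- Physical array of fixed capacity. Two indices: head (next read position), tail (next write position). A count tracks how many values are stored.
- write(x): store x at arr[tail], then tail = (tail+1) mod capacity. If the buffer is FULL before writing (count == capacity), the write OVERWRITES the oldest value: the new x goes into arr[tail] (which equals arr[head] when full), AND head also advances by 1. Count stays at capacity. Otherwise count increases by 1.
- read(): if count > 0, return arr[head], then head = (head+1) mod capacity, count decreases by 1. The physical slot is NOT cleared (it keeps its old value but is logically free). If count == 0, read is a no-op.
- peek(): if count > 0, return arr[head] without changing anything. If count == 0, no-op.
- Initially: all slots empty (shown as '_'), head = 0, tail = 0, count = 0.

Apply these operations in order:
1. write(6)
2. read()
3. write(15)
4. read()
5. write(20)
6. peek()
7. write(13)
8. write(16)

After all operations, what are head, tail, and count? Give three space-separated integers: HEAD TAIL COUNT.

Answer: 2 0 3

Derivation:
After op 1 (write(6)): arr=[6 _ _ _ _] head=0 tail=1 count=1
After op 2 (read()): arr=[6 _ _ _ _] head=1 tail=1 count=0
After op 3 (write(15)): arr=[6 15 _ _ _] head=1 tail=2 count=1
After op 4 (read()): arr=[6 15 _ _ _] head=2 tail=2 count=0
After op 5 (write(20)): arr=[6 15 20 _ _] head=2 tail=3 count=1
After op 6 (peek()): arr=[6 15 20 _ _] head=2 tail=3 count=1
After op 7 (write(13)): arr=[6 15 20 13 _] head=2 tail=4 count=2
After op 8 (write(16)): arr=[6 15 20 13 16] head=2 tail=0 count=3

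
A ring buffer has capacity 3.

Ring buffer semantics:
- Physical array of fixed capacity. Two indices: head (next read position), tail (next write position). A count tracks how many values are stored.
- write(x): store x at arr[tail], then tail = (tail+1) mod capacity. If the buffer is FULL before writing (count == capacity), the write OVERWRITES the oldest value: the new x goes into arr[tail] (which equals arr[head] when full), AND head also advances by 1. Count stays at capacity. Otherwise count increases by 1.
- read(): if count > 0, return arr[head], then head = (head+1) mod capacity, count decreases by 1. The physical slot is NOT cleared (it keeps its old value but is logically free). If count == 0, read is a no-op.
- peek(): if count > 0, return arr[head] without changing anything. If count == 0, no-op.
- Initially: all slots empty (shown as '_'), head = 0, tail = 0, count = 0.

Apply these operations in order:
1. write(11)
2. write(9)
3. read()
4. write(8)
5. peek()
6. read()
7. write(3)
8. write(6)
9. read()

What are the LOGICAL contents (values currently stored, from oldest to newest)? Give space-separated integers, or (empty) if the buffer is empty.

Answer: 3 6

Derivation:
After op 1 (write(11)): arr=[11 _ _] head=0 tail=1 count=1
After op 2 (write(9)): arr=[11 9 _] head=0 tail=2 count=2
After op 3 (read()): arr=[11 9 _] head=1 tail=2 count=1
After op 4 (write(8)): arr=[11 9 8] head=1 tail=0 count=2
After op 5 (peek()): arr=[11 9 8] head=1 tail=0 count=2
After op 6 (read()): arr=[11 9 8] head=2 tail=0 count=1
After op 7 (write(3)): arr=[3 9 8] head=2 tail=1 count=2
After op 8 (write(6)): arr=[3 6 8] head=2 tail=2 count=3
After op 9 (read()): arr=[3 6 8] head=0 tail=2 count=2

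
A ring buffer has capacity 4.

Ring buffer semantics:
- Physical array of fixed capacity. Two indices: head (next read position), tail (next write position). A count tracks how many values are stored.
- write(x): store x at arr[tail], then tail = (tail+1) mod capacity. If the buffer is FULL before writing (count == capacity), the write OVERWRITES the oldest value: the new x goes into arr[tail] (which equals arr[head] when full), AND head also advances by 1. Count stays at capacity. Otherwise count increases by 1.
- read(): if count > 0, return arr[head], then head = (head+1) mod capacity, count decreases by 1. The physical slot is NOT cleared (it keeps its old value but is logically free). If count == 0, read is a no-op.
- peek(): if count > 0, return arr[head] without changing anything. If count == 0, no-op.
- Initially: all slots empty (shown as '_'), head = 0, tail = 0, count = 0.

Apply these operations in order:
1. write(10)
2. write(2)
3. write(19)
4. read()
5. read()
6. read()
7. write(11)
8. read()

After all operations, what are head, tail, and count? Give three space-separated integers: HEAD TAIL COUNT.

After op 1 (write(10)): arr=[10 _ _ _] head=0 tail=1 count=1
After op 2 (write(2)): arr=[10 2 _ _] head=0 tail=2 count=2
After op 3 (write(19)): arr=[10 2 19 _] head=0 tail=3 count=3
After op 4 (read()): arr=[10 2 19 _] head=1 tail=3 count=2
After op 5 (read()): arr=[10 2 19 _] head=2 tail=3 count=1
After op 6 (read()): arr=[10 2 19 _] head=3 tail=3 count=0
After op 7 (write(11)): arr=[10 2 19 11] head=3 tail=0 count=1
After op 8 (read()): arr=[10 2 19 11] head=0 tail=0 count=0

Answer: 0 0 0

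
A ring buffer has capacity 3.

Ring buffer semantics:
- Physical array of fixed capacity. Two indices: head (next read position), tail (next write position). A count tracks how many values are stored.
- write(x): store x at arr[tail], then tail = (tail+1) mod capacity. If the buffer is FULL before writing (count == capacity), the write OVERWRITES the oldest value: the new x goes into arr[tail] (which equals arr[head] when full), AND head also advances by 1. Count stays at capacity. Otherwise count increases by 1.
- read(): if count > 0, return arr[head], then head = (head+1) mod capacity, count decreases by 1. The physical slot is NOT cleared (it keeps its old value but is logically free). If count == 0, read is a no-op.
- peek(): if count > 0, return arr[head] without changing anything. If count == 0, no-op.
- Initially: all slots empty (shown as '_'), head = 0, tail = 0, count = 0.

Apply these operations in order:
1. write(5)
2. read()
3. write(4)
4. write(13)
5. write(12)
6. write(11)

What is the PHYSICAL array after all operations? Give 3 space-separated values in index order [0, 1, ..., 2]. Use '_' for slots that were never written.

Answer: 12 11 13

Derivation:
After op 1 (write(5)): arr=[5 _ _] head=0 tail=1 count=1
After op 2 (read()): arr=[5 _ _] head=1 tail=1 count=0
After op 3 (write(4)): arr=[5 4 _] head=1 tail=2 count=1
After op 4 (write(13)): arr=[5 4 13] head=1 tail=0 count=2
After op 5 (write(12)): arr=[12 4 13] head=1 tail=1 count=3
After op 6 (write(11)): arr=[12 11 13] head=2 tail=2 count=3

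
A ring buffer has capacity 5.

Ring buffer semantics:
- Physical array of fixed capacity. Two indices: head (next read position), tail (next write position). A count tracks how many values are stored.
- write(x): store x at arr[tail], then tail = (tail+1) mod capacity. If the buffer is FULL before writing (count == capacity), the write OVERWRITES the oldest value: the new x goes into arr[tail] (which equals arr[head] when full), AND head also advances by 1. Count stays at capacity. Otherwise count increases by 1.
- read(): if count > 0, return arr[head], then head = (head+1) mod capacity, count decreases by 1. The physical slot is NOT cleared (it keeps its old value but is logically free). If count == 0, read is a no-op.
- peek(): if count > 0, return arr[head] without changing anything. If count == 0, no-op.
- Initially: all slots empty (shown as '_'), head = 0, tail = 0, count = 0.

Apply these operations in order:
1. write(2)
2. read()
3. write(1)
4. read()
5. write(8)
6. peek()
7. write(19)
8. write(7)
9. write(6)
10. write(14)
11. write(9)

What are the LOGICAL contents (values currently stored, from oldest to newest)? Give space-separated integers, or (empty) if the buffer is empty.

Answer: 19 7 6 14 9

Derivation:
After op 1 (write(2)): arr=[2 _ _ _ _] head=0 tail=1 count=1
After op 2 (read()): arr=[2 _ _ _ _] head=1 tail=1 count=0
After op 3 (write(1)): arr=[2 1 _ _ _] head=1 tail=2 count=1
After op 4 (read()): arr=[2 1 _ _ _] head=2 tail=2 count=0
After op 5 (write(8)): arr=[2 1 8 _ _] head=2 tail=3 count=1
After op 6 (peek()): arr=[2 1 8 _ _] head=2 tail=3 count=1
After op 7 (write(19)): arr=[2 1 8 19 _] head=2 tail=4 count=2
After op 8 (write(7)): arr=[2 1 8 19 7] head=2 tail=0 count=3
After op 9 (write(6)): arr=[6 1 8 19 7] head=2 tail=1 count=4
After op 10 (write(14)): arr=[6 14 8 19 7] head=2 tail=2 count=5
After op 11 (write(9)): arr=[6 14 9 19 7] head=3 tail=3 count=5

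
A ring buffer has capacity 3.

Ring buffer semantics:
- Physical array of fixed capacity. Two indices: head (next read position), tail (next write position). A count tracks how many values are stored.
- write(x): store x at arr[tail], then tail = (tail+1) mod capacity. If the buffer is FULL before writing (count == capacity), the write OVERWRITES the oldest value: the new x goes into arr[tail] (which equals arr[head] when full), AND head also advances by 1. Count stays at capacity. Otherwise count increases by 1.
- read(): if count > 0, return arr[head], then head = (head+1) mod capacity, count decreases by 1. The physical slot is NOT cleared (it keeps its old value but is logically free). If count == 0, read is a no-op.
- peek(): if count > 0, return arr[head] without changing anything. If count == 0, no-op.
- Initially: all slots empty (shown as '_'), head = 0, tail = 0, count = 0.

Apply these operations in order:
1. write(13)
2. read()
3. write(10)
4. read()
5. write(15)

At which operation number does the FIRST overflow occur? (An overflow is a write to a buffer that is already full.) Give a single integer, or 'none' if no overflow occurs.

Answer: none

Derivation:
After op 1 (write(13)): arr=[13 _ _] head=0 tail=1 count=1
After op 2 (read()): arr=[13 _ _] head=1 tail=1 count=0
After op 3 (write(10)): arr=[13 10 _] head=1 tail=2 count=1
After op 4 (read()): arr=[13 10 _] head=2 tail=2 count=0
After op 5 (write(15)): arr=[13 10 15] head=2 tail=0 count=1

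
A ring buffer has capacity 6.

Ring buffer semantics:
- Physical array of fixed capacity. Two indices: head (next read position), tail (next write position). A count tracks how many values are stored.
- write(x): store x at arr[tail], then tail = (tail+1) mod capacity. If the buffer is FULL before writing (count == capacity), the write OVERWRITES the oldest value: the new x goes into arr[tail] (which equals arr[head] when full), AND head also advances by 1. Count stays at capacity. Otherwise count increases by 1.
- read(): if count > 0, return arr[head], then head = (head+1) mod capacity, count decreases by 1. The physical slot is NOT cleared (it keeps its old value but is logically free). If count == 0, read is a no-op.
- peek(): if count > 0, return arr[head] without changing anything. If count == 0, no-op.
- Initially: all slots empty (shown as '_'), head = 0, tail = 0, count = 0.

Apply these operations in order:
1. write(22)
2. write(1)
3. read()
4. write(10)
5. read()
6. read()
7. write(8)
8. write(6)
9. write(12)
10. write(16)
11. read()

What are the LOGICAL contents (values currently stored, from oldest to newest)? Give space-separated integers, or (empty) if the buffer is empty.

Answer: 6 12 16

Derivation:
After op 1 (write(22)): arr=[22 _ _ _ _ _] head=0 tail=1 count=1
After op 2 (write(1)): arr=[22 1 _ _ _ _] head=0 tail=2 count=2
After op 3 (read()): arr=[22 1 _ _ _ _] head=1 tail=2 count=1
After op 4 (write(10)): arr=[22 1 10 _ _ _] head=1 tail=3 count=2
After op 5 (read()): arr=[22 1 10 _ _ _] head=2 tail=3 count=1
After op 6 (read()): arr=[22 1 10 _ _ _] head=3 tail=3 count=0
After op 7 (write(8)): arr=[22 1 10 8 _ _] head=3 tail=4 count=1
After op 8 (write(6)): arr=[22 1 10 8 6 _] head=3 tail=5 count=2
After op 9 (write(12)): arr=[22 1 10 8 6 12] head=3 tail=0 count=3
After op 10 (write(16)): arr=[16 1 10 8 6 12] head=3 tail=1 count=4
After op 11 (read()): arr=[16 1 10 8 6 12] head=4 tail=1 count=3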